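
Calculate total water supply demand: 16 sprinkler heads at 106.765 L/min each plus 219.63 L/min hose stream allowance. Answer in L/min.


Sprinkler demand = 16 * 106.765 = 1708.24 L/min
Total = 1708.24 + 219.63 = 1927.87 L/min

1927.87 L/min


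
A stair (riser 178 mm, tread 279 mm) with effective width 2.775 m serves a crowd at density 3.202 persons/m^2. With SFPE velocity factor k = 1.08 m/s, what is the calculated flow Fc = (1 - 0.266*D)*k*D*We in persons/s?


1 - 0.266*D = 1 - 0.266*3.202 = 0.14827
Fs = 0.14827 * 1.08 * 3.202 = 0.51273 persons/(s*m)
Fc = 0.51273 * 2.775 = 1.4228 persons/s

1.4228 persons/s


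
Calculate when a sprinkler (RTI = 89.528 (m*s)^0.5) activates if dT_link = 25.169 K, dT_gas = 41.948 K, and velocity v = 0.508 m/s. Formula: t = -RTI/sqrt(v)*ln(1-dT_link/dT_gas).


dT_link/dT_gas = 0.60000
ln(1 - 0.60000) = -0.91630
t = -89.528 / sqrt(0.508) * -0.91630 = 115.10 s

115.10 s


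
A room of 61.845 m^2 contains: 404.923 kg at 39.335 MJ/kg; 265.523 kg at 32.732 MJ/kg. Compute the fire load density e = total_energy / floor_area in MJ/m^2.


Total energy = 404.923*39.335 + 265.523*32.732
= 15927.65 + 8691.099
= 24618.75 MJ
e = 24618.75 / 61.845 = 398.07 MJ/m^2

398.07 MJ/m^2


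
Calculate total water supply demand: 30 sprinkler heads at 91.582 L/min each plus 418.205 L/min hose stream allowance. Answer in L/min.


Sprinkler demand = 30 * 91.582 = 2747.46 L/min
Total = 2747.46 + 418.205 = 3165.665 L/min

3165.665 L/min


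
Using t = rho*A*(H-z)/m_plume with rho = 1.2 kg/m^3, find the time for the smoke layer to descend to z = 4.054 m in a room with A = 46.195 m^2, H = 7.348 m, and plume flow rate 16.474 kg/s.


H - z = 3.294 m
t = 1.2 * 46.195 * 3.294 / 16.474 = 11.084 s

11.084 s


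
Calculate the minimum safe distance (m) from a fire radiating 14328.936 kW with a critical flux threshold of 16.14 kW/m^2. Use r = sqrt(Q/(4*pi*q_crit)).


4*pi*q_crit = 202.82
Q/(4*pi*q_crit) = 70.648
r = sqrt(70.648) = 8.4052 m

8.4052 m


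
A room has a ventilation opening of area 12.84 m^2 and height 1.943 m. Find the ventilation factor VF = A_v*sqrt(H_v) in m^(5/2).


sqrt(H_v) = 1.3939
VF = 12.84 * 1.3939 = 17.898 m^(5/2)

17.898 m^(5/2)


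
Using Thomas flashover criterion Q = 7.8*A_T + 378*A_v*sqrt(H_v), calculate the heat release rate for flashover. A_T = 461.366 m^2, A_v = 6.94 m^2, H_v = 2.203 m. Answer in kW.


7.8*A_T = 3598.7
sqrt(H_v) = 1.4843
378*A_v*sqrt(H_v) = 3893.7
Q = 3598.7 + 3893.7 = 7492.3 kW

7492.3 kW


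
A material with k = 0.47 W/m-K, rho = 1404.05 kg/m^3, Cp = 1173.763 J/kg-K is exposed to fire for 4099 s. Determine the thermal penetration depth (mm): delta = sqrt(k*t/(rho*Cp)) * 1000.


alpha = 0.47 / (1404.05 * 1173.763) = 2.8519e-07 m^2/s
alpha * t = 0.0011690
delta = sqrt(0.0011690) * 1000 = 34.191 mm

34.191 mm


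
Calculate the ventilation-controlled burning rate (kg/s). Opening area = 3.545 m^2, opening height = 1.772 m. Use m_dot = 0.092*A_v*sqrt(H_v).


sqrt(H_v) = 1.3312
m_dot = 0.092 * 3.545 * 1.3312 = 0.43415 kg/s

0.43415 kg/s


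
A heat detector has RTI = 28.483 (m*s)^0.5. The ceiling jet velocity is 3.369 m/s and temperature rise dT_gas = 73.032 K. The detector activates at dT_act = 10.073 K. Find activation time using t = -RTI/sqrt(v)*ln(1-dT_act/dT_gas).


dT_act/dT_gas = 0.13793
ln(1 - 0.13793) = -0.14841
t = -28.483 / sqrt(3.369) * -0.14841 = 2.3031 s

2.3031 s


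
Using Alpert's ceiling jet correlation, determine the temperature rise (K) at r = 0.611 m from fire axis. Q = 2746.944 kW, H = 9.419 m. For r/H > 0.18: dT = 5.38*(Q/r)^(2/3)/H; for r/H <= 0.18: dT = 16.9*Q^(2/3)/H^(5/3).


r/H = 0.611 / 9.419 = 0.064869
r/H <= 0.18, so dT = 16.9*Q^(2/3)/H^(5/3)
Q^(2/3) = 196.14
H^(5/3) = 42.009
dT = 16.9 * 196.14 / 42.009 = 78.906 K

78.906 K


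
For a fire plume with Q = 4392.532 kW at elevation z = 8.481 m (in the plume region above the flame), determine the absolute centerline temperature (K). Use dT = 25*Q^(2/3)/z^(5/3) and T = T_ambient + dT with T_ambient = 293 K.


Q^(2/3) = 268.21
z^(5/3) = 35.271
dT = 25 * 268.21 / 35.271 = 190.11 K
T = 293 + 190.11 = 483.11 K

483.11 K


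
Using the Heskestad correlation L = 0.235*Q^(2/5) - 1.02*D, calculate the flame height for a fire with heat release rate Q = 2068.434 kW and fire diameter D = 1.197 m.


Q^(2/5) = 21.196
0.235 * Q^(2/5) = 4.9811
1.02 * D = 1.2209
L = 3.7602 m

3.7602 m


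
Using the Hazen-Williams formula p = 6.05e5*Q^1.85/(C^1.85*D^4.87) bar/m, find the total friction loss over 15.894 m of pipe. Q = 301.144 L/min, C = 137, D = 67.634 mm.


Q^1.85 = 38524
C^1.85 = 8972.9
D^4.87 = 8.1828e+08
p/m = 0.0031743 bar/m
p_total = 0.0031743 * 15.894 = 0.050453 bar

0.050453 bar


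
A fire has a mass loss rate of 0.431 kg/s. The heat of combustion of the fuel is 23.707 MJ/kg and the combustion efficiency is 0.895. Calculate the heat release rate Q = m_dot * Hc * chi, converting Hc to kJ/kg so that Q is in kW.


Hc = 23.707 MJ/kg = 23.707 * 1000 kJ/kg = 23707 kJ/kg
Q = 0.431 kg/s * 23707 kJ/kg * 0.895 = 9144.9 kW

9144.9 kW


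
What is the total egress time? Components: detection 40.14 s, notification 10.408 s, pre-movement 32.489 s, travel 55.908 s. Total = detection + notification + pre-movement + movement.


Total = 40.14 + 10.408 + 32.489 + 55.908 = 138.945 s

138.945 s


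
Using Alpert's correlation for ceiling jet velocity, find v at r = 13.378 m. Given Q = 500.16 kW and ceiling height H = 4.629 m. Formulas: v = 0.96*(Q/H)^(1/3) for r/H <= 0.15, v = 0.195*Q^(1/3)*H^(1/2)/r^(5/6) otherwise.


r/H = 13.378 / 4.629 = 2.8900
r/H > 0.15, so v = 0.195*Q^(1/3)*H^(1/2)/r^(5/6)
Q^(1/3) = 7.9379
H^(1/2) = 2.1515
r^(5/6) = 8.6828
v = 0.195 * 7.9379 * 2.1515 / 8.6828 = 0.38355 m/s

0.38355 m/s


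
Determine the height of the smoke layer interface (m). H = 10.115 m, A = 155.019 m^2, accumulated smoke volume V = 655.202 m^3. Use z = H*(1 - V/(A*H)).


V/(A*H) = 0.41785
1 - 0.41785 = 0.58215
z = 10.115 * 0.58215 = 5.8884 m

5.8884 m


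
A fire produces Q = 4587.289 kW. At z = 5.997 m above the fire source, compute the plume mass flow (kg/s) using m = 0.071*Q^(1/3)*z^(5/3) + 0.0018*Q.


Q^(1/3) = 16.616
z^(5/3) = 19.795
First term = 0.071 * 16.616 * 19.795 = 23.353
Second term = 0.0018 * 4587.289 = 8.2571
m = 31.610 kg/s

31.610 kg/s


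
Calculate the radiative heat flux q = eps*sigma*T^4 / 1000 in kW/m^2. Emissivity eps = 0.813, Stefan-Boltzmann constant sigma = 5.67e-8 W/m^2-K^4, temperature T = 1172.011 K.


T^4 = 1.8868e+12
q = 0.813 * 5.67e-8 * 1.8868e+12 / 1000 = 86.976 kW/m^2

86.976 kW/m^2


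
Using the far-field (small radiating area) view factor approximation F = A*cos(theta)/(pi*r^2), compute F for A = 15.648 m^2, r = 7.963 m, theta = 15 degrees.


cos(15 deg) = 0.96593
pi*r^2 = 199.21
F = 15.648 * 0.96593 / 199.21 = 0.075875

0.075875


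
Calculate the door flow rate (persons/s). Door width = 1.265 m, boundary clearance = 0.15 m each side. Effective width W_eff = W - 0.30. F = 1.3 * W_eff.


W_eff = 1.265 - 0.30 = 0.965 m
F = 1.3 * 0.965 = 1.2545 persons/s

1.2545 persons/s


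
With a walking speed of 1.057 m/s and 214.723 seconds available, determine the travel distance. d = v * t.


d = 1.057 * 214.723 = 226.96 m

226.96 m


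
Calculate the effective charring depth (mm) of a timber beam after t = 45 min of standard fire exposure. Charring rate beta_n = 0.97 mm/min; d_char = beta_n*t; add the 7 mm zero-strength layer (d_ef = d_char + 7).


d_char = 0.97 * 45 = 43.65 mm
d_ef = 43.65 + 1.0*7 = 50.65 mm

50.65 mm


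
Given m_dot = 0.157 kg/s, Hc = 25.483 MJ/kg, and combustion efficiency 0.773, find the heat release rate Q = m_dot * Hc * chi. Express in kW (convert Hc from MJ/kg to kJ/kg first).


Hc = 25.483 MJ/kg = 25.483 * 1000 kJ/kg = 25483 kJ/kg
Q = 0.157 kg/s * 25483 kJ/kg * 0.773 = 3092.6 kW

3092.6 kW


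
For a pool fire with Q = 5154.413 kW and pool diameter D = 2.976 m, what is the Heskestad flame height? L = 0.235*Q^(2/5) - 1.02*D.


Q^(2/5) = 30.540
0.235 * Q^(2/5) = 7.1769
1.02 * D = 3.0355
L = 4.1414 m

4.1414 m


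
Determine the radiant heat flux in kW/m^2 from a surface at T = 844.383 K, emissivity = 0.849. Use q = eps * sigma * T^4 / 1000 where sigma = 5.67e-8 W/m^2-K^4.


T^4 = 5.0834e+11
q = 0.849 * 5.67e-8 * 5.0834e+11 / 1000 = 24.471 kW/m^2

24.471 kW/m^2


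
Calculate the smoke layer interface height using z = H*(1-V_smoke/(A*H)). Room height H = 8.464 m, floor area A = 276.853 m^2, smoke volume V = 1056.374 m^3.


V/(A*H) = 0.45081
1 - 0.45081 = 0.54919
z = 8.464 * 0.54919 = 4.6484 m

4.6484 m


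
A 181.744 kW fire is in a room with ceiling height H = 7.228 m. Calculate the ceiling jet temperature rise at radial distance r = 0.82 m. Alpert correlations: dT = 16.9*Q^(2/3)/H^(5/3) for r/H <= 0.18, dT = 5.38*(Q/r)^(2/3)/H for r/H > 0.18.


r/H = 0.82 / 7.228 = 0.11345
r/H <= 0.18, so dT = 16.9*Q^(2/3)/H^(5/3)
Q^(2/3) = 32.085
H^(5/3) = 27.021
dT = 16.9 * 32.085 / 27.021 = 20.068 K

20.068 K


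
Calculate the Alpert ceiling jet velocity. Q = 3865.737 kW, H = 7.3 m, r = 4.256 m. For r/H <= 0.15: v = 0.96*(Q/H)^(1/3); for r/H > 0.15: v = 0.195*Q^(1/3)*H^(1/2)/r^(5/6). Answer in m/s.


r/H = 4.256 / 7.3 = 0.58301
r/H > 0.15, so v = 0.195*Q^(1/3)*H^(1/2)/r^(5/6)
Q^(1/3) = 15.694
H^(1/2) = 2.7019
r^(5/6) = 3.3432
v = 0.195 * 15.694 * 2.7019 / 3.3432 = 2.4733 m/s

2.4733 m/s


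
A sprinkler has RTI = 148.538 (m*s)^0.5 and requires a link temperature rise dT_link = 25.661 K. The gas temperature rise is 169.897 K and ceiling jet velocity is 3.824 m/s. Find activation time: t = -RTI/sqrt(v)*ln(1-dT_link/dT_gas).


dT_link/dT_gas = 0.15104
ln(1 - 0.15104) = -0.16374
t = -148.538 / sqrt(3.824) * -0.16374 = 12.438 s

12.438 s


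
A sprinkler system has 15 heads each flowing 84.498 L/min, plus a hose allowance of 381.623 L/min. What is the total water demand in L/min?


Sprinkler demand = 15 * 84.498 = 1267.47 L/min
Total = 1267.47 + 381.623 = 1649.093 L/min

1649.093 L/min


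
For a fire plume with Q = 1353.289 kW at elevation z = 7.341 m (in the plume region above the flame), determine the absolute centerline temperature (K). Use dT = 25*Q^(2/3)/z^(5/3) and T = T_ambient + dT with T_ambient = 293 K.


Q^(2/3) = 122.35
z^(5/3) = 27.728
dT = 25 * 122.35 / 27.728 = 110.31 K
T = 293 + 110.31 = 403.31 K

403.31 K


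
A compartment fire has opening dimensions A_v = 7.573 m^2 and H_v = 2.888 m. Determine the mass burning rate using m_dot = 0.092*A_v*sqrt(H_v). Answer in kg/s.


sqrt(H_v) = 1.6994
m_dot = 0.092 * 7.573 * 1.6994 = 1.1840 kg/s

1.1840 kg/s


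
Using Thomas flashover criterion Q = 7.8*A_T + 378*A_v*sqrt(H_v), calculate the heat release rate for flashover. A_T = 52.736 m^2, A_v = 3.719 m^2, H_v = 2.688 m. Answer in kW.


7.8*A_T = 411.34
sqrt(H_v) = 1.6395
378*A_v*sqrt(H_v) = 2304.8
Q = 411.34 + 2304.8 = 2716.1 kW

2716.1 kW


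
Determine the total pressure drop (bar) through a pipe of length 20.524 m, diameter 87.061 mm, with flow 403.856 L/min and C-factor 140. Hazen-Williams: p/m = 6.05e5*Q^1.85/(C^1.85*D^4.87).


Q^1.85 = 66301
C^1.85 = 9339.8
D^4.87 = 2.7986e+09
p/m = 0.0015346 bar/m
p_total = 0.0015346 * 20.524 = 0.031496 bar

0.031496 bar


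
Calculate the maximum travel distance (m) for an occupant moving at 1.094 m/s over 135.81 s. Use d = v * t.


d = 1.094 * 135.81 = 148.58 m

148.58 m


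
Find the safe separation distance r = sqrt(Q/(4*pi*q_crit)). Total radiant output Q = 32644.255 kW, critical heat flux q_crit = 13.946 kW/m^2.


4*pi*q_crit = 175.25
Q/(4*pi*q_crit) = 186.27
r = sqrt(186.27) = 13.648 m

13.648 m


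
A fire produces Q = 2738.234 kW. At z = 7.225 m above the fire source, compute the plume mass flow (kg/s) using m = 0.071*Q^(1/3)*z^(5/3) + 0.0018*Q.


Q^(1/3) = 13.990
z^(5/3) = 27.002
First term = 0.071 * 13.990 * 27.002 = 26.821
Second term = 0.0018 * 2738.234 = 4.9288
m = 31.750 kg/s

31.750 kg/s


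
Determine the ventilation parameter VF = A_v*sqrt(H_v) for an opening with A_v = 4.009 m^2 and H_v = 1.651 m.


sqrt(H_v) = 1.2849
VF = 4.009 * 1.2849 = 5.1512 m^(5/2)

5.1512 m^(5/2)


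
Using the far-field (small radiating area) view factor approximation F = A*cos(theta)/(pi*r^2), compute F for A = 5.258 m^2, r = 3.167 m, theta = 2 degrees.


cos(2 deg) = 0.99939
pi*r^2 = 31.510
F = 5.258 * 0.99939 / 31.510 = 0.16677

0.16677


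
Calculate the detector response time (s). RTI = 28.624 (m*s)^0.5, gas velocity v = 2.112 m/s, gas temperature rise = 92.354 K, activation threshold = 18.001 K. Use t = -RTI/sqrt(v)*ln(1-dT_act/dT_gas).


dT_act/dT_gas = 0.19491
ln(1 - 0.19491) = -0.21680
t = -28.624 / sqrt(2.112) * -0.21680 = 4.2702 s

4.2702 s


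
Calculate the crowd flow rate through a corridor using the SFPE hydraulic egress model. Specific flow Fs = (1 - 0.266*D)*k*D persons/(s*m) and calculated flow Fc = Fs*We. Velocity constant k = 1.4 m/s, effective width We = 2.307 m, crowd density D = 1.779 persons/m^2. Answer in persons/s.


1 - 0.266*D = 1 - 0.266*1.779 = 0.52679
Fs = 0.52679 * 1.4 * 1.779 = 1.3120 persons/(s*m)
Fc = 1.3120 * 2.307 = 3.0268 persons/s

3.0268 persons/s


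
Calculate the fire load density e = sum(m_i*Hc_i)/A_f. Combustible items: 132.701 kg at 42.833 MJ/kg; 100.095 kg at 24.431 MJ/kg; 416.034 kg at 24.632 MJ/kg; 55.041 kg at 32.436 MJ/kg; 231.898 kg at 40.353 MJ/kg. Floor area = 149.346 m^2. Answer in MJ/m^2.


Total energy = 132.701*42.833 + 100.095*24.431 + 416.034*24.632 + 55.041*32.436 + 231.898*40.353
= 5683.982 + 2445.421 + 10247.75 + 1785.310 + 9357.780
= 29520.24 MJ
e = 29520.24 / 149.346 = 197.66 MJ/m^2

197.66 MJ/m^2


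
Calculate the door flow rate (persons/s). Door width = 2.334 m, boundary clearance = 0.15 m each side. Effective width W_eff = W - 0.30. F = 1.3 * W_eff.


W_eff = 2.334 - 0.30 = 2.034 m
F = 1.3 * 2.034 = 2.6442 persons/s

2.6442 persons/s


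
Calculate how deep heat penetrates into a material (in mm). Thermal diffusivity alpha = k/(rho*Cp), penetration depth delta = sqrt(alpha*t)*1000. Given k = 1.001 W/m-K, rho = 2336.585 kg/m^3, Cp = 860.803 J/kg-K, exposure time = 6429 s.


alpha = 1.001 / (2336.585 * 860.803) = 4.9768e-07 m^2/s
alpha * t = 0.0031996
delta = sqrt(0.0031996) * 1000 = 56.565 mm

56.565 mm


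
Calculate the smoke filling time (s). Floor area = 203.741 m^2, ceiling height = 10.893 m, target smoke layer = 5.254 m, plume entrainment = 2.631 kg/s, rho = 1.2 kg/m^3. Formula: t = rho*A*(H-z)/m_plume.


H - z = 5.639 m
t = 1.2 * 203.741 * 5.639 / 2.631 = 524.01 s

524.01 s


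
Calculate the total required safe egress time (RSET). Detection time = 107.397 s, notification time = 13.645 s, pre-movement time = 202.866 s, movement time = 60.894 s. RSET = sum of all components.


Total = 107.397 + 13.645 + 202.866 + 60.894 = 384.802 s

384.802 s


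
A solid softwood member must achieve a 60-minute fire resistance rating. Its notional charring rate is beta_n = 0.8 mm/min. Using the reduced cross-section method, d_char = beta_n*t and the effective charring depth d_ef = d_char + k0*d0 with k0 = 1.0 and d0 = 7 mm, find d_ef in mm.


d_char = 0.8 * 60 = 48 mm
d_ef = 48 + 1.0*7 = 55 mm

55 mm


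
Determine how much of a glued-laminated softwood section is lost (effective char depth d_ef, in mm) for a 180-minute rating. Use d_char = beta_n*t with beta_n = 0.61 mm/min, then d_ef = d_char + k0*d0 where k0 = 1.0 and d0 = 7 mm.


d_char = 0.61 * 180 = 109.8 mm
d_ef = 109.8 + 1.0*7 = 116.8 mm

116.8 mm


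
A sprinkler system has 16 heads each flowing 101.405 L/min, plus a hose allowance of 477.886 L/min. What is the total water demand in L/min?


Sprinkler demand = 16 * 101.405 = 1622.48 L/min
Total = 1622.48 + 477.886 = 2100.366 L/min

2100.366 L/min


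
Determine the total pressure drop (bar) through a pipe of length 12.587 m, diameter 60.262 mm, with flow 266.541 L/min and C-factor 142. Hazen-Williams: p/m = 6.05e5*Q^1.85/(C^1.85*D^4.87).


Q^1.85 = 30737
C^1.85 = 9588.1
D^4.87 = 4.6646e+08
p/m = 0.0041579 bar/m
p_total = 0.0041579 * 12.587 = 0.052335 bar

0.052335 bar


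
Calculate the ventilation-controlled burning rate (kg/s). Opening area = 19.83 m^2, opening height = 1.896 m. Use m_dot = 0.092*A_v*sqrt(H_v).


sqrt(H_v) = 1.3770
m_dot = 0.092 * 19.83 * 1.3770 = 2.5121 kg/s

2.5121 kg/s


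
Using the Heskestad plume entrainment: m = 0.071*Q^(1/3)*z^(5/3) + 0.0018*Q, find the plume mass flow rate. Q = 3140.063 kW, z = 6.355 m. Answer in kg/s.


Q^(1/3) = 14.644
z^(5/3) = 21.803
First term = 0.071 * 14.644 * 21.803 = 22.669
Second term = 0.0018 * 3140.063 = 5.6521
m = 28.321 kg/s

28.321 kg/s


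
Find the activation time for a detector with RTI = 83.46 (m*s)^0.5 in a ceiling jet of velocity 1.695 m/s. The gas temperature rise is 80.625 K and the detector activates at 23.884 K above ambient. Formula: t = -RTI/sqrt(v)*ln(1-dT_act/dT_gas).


dT_act/dT_gas = 0.29624
ln(1 - 0.29624) = -0.35131
t = -83.46 / sqrt(1.695) * -0.35131 = 22.521 s

22.521 s


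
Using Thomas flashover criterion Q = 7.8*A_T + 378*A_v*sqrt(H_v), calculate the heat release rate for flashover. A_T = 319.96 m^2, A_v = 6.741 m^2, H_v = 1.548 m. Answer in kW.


7.8*A_T = 2495.688
sqrt(H_v) = 1.2442
378*A_v*sqrt(H_v) = 3170.3
Q = 2495.688 + 3170.3 = 5666.0 kW

5666.0 kW


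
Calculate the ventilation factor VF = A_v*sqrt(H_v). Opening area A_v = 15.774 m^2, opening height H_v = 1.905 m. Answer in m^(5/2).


sqrt(H_v) = 1.3802
VF = 15.774 * 1.3802 = 21.772 m^(5/2)

21.772 m^(5/2)


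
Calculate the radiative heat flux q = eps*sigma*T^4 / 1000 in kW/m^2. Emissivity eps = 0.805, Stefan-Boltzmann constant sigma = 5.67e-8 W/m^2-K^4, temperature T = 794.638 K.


T^4 = 3.9873e+11
q = 0.805 * 5.67e-8 * 3.9873e+11 / 1000 = 18.199 kW/m^2

18.199 kW/m^2


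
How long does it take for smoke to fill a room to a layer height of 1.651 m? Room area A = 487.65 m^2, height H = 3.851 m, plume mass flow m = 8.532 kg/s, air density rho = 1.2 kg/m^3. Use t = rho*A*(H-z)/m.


H - z = 2.2 m
t = 1.2 * 487.65 * 2.2 / 8.532 = 150.89 s

150.89 s


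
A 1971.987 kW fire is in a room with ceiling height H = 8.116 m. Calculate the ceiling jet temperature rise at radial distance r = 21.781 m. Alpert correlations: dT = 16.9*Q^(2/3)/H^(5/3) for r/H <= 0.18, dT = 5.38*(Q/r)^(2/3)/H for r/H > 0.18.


r/H = 21.781 / 8.116 = 2.6837
r/H > 0.18, so dT = 5.38*(Q/r)^(2/3)/H
Q/r = 90.537
(Q/r)^(2/3) = 20.163
dT = 5.38 * 20.163 / 8.116 = 13.366 K

13.366 K


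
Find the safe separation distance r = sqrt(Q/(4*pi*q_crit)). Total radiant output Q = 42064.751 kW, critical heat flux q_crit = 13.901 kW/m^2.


4*pi*q_crit = 174.69
Q/(4*pi*q_crit) = 240.80
r = sqrt(240.80) = 15.518 m

15.518 m


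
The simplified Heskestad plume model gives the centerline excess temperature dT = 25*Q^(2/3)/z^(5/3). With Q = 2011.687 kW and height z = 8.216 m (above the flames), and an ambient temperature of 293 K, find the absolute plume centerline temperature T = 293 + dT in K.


Q^(2/3) = 159.36
z^(5/3) = 33.453
dT = 25 * 159.36 / 33.453 = 119.09 K
T = 293 + 119.09 = 412.09 K

412.09 K


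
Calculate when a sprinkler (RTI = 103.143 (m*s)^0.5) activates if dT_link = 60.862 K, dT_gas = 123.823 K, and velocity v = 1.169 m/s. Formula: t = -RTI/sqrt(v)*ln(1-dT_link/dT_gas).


dT_link/dT_gas = 0.49152
ln(1 - 0.49152) = -0.67634
t = -103.143 / sqrt(1.169) * -0.67634 = 64.520 s

64.520 s


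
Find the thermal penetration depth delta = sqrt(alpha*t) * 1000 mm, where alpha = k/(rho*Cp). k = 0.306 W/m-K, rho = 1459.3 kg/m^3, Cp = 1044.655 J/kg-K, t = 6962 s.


alpha = 0.306 / (1459.3 * 1044.655) = 2.0073e-07 m^2/s
alpha * t = 0.0013975
delta = sqrt(0.0013975) * 1000 = 37.383 mm

37.383 mm


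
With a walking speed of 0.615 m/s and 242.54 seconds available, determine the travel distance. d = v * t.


d = 0.615 * 242.54 = 149.16 m

149.16 m


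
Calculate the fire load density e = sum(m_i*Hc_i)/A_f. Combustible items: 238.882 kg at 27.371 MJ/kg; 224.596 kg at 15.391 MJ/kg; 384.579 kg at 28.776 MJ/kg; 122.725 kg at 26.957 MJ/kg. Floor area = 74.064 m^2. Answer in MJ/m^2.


Total energy = 238.882*27.371 + 224.596*15.391 + 384.579*28.776 + 122.725*26.957
= 6538.439 + 3456.757 + 11066.65 + 3308.298
= 24370.14 MJ
e = 24370.14 / 74.064 = 329.04 MJ/m^2

329.04 MJ/m^2


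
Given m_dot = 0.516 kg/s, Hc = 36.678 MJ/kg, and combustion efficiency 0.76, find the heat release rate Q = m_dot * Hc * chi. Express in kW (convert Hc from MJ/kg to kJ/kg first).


Hc = 36.678 MJ/kg = 36.678 * 1000 kJ/kg = 36678 kJ/kg
Q = 0.516 kg/s * 36678 kJ/kg * 0.76 = 14384 kW

14384 kW


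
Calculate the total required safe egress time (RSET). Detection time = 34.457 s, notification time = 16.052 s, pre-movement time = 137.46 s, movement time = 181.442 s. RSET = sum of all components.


Total = 34.457 + 16.052 + 137.46 + 181.442 = 369.411 s

369.411 s


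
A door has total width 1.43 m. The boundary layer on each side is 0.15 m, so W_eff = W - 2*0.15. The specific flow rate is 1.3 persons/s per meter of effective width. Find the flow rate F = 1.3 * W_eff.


W_eff = 1.43 - 0.30 = 1.13 m
F = 1.3 * 1.13 = 1.469 persons/s

1.469 persons/s


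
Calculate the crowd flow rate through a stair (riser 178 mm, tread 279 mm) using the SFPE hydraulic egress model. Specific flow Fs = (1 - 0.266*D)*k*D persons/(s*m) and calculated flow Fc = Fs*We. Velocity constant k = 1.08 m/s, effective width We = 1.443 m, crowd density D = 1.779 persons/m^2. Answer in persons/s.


1 - 0.266*D = 1 - 0.266*1.779 = 0.52679
Fs = 0.52679 * 1.08 * 1.779 = 1.0121 persons/(s*m)
Fc = 1.0121 * 1.443 = 1.4605 persons/s

1.4605 persons/s


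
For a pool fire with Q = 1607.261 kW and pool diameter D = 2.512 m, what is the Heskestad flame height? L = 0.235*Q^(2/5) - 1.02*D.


Q^(2/5) = 19.162
0.235 * Q^(2/5) = 4.5030
1.02 * D = 2.5622
L = 1.9408 m

1.9408 m


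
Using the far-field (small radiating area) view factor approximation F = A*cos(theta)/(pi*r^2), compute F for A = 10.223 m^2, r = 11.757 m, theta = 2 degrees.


cos(2 deg) = 0.99939
pi*r^2 = 434.25
F = 10.223 * 0.99939 / 434.25 = 0.023527

0.023527


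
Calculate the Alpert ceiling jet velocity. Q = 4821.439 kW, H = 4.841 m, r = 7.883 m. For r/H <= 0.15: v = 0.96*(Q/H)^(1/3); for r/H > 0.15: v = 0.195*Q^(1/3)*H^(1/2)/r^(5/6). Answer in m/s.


r/H = 7.883 / 4.841 = 1.6284
r/H > 0.15, so v = 0.195*Q^(1/3)*H^(1/2)/r^(5/6)
Q^(1/3) = 16.894
H^(1/2) = 2.2002
r^(5/6) = 5.5878
v = 0.195 * 16.894 * 2.2002 / 5.5878 = 1.2971 m/s

1.2971 m/s


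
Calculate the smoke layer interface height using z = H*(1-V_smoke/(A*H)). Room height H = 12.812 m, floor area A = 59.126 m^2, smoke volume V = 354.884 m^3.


V/(A*H) = 0.46848
1 - 0.46848 = 0.53152
z = 12.812 * 0.53152 = 6.8098 m

6.8098 m


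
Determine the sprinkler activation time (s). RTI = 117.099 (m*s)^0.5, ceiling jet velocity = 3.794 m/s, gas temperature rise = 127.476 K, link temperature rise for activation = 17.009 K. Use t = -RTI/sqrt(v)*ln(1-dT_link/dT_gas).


dT_link/dT_gas = 0.13343
ln(1 - 0.13343) = -0.14321
t = -117.099 / sqrt(3.794) * -0.14321 = 8.6096 s

8.6096 s


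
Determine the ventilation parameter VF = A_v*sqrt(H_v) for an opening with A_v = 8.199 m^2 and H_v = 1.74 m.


sqrt(H_v) = 1.3191
VF = 8.199 * 1.3191 = 10.815 m^(5/2)

10.815 m^(5/2)


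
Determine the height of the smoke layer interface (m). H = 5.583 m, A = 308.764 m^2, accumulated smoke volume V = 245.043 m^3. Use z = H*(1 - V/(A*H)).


V/(A*H) = 0.14215
1 - 0.14215 = 0.85785
z = 5.583 * 0.85785 = 4.7894 m

4.7894 m


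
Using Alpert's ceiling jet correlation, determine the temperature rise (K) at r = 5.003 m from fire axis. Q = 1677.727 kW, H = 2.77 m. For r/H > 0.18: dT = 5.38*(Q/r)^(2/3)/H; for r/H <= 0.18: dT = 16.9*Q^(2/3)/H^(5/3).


r/H = 5.003 / 2.77 = 1.8061
r/H > 0.18, so dT = 5.38*(Q/r)^(2/3)/H
Q/r = 335.34
(Q/r)^(2/3) = 48.268
dT = 5.38 * 48.268 / 2.77 = 93.748 K

93.748 K


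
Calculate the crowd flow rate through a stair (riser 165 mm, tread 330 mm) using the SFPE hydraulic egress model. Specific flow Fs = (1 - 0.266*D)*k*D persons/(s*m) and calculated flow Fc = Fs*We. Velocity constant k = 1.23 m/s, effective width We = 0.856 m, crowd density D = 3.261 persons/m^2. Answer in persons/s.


1 - 0.266*D = 1 - 0.266*3.261 = 0.13257
Fs = 0.13257 * 1.23 * 3.261 = 0.53176 persons/(s*m)
Fc = 0.53176 * 0.856 = 0.45519 persons/s

0.45519 persons/s


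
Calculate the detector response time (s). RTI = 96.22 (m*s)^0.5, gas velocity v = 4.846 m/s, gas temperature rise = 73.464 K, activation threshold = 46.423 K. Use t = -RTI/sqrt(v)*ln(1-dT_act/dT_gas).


dT_act/dT_gas = 0.63191
ln(1 - 0.63191) = -0.99944
t = -96.22 / sqrt(4.846) * -0.99944 = 43.685 s

43.685 s


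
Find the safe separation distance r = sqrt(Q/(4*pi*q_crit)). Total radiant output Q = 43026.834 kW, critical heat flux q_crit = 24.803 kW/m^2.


4*pi*q_crit = 311.68
Q/(4*pi*q_crit) = 138.05
r = sqrt(138.05) = 11.749 m

11.749 m


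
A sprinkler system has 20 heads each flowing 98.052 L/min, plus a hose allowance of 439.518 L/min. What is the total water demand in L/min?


Sprinkler demand = 20 * 98.052 = 1961.04 L/min
Total = 1961.04 + 439.518 = 2400.558 L/min

2400.558 L/min


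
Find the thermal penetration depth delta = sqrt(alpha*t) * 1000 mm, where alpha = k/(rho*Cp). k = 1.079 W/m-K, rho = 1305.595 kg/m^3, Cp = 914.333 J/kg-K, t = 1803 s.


alpha = 1.079 / (1305.595 * 914.333) = 9.0388e-07 m^2/s
alpha * t = 0.0016297
delta = sqrt(0.0016297) * 1000 = 40.369 mm

40.369 mm


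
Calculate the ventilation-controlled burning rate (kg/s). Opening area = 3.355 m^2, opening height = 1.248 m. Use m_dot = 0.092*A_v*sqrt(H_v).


sqrt(H_v) = 1.1171
m_dot = 0.092 * 3.355 * 1.1171 = 0.34482 kg/s

0.34482 kg/s


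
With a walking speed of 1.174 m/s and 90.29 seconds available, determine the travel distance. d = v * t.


d = 1.174 * 90.29 = 106.00 m

106.00 m


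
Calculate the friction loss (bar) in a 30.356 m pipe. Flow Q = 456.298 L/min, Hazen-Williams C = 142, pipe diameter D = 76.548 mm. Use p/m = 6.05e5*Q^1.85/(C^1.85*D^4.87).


Q^1.85 = 83102
C^1.85 = 9588.1
D^4.87 = 1.4954e+09
p/m = 0.0035065 bar/m
p_total = 0.0035065 * 30.356 = 0.10644 bar

0.10644 bar


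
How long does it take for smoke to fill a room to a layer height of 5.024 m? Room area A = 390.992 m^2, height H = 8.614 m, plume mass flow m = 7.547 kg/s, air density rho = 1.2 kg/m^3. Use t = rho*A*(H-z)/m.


H - z = 3.59 m
t = 1.2 * 390.992 * 3.59 / 7.547 = 223.19 s

223.19 s


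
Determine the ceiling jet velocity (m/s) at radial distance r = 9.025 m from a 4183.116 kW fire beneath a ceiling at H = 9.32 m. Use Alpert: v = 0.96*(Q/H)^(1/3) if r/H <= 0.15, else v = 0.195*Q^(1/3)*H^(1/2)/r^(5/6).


r/H = 9.025 / 9.32 = 0.96835
r/H > 0.15, so v = 0.195*Q^(1/3)*H^(1/2)/r^(5/6)
Q^(1/3) = 16.113
H^(1/2) = 3.0529
r^(5/6) = 6.2547
v = 0.195 * 16.113 * 3.0529 / 6.2547 = 1.5336 m/s

1.5336 m/s


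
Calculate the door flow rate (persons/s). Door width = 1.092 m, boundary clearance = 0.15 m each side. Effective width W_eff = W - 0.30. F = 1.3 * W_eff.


W_eff = 1.092 - 0.30 = 0.792 m
F = 1.3 * 0.792 = 1.0296 persons/s

1.0296 persons/s


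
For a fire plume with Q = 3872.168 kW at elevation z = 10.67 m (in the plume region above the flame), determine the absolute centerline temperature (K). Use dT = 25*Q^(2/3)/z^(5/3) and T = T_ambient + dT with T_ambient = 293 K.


Q^(2/3) = 246.59
z^(5/3) = 51.714
dT = 25 * 246.59 / 51.714 = 119.21 K
T = 293 + 119.21 = 412.21 K

412.21 K


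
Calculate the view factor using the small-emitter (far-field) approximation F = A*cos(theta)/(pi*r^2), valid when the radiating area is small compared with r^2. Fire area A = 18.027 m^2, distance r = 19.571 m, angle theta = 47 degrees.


cos(47 deg) = 0.68200
pi*r^2 = 1203.3
F = 18.027 * 0.68200 / 1203.3 = 0.010217

0.010217


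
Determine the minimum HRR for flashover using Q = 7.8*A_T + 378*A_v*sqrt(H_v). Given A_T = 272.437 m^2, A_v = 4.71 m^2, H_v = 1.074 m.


7.8*A_T = 2125.0
sqrt(H_v) = 1.0363
378*A_v*sqrt(H_v) = 1845.1
Q = 2125.0 + 1845.1 = 3970.1 kW

3970.1 kW


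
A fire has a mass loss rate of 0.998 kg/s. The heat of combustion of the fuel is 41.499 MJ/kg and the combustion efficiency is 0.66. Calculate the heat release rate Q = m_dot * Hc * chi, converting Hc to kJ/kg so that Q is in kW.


Hc = 41.499 MJ/kg = 41.499 * 1000 kJ/kg = 41499 kJ/kg
Q = 0.998 kg/s * 41499 kJ/kg * 0.66 = 27335 kW

27335 kW


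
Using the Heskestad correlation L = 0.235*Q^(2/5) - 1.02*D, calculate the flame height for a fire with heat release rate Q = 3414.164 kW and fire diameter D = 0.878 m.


Q^(2/5) = 25.901
0.235 * Q^(2/5) = 6.0867
1.02 * D = 0.89556
L = 5.1911 m

5.1911 m


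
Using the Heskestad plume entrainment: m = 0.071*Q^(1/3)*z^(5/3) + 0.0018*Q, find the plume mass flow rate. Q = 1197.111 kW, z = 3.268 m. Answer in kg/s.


Q^(1/3) = 10.618
z^(5/3) = 7.1968
First term = 0.071 * 10.618 * 7.1968 = 5.4255
Second term = 0.0018 * 1197.111 = 2.1548
m = 7.5803 kg/s

7.5803 kg/s


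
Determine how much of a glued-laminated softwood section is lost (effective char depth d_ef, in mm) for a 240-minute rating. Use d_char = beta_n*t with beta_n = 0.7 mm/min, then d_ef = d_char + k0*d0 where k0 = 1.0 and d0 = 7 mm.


d_char = 0.7 * 240 = 168 mm
d_ef = 168 + 1.0*7 = 175 mm

175 mm


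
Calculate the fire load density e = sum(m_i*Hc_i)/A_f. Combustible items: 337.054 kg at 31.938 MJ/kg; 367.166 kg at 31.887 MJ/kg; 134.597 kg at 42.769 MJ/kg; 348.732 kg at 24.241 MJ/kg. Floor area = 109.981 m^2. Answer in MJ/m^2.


Total energy = 337.054*31.938 + 367.166*31.887 + 134.597*42.769 + 348.732*24.241
= 10764.83 + 11707.82 + 5756.579 + 8453.612
= 36682.84 MJ
e = 36682.84 / 109.981 = 333.54 MJ/m^2

333.54 MJ/m^2


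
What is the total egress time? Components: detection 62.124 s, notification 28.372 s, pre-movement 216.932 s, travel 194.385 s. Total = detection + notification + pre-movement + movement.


Total = 62.124 + 28.372 + 216.932 + 194.385 = 501.813 s

501.813 s


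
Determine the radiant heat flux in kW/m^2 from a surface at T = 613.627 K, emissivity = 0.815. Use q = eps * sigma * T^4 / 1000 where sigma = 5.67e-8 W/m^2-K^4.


T^4 = 1.4178e+11
q = 0.815 * 5.67e-8 * 1.4178e+11 / 1000 = 6.5518 kW/m^2

6.5518 kW/m^2


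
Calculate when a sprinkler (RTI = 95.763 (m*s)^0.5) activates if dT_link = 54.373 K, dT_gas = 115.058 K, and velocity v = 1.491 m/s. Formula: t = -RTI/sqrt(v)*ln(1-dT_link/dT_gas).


dT_link/dT_gas = 0.47257
ln(1 - 0.47257) = -0.63974
t = -95.763 / sqrt(1.491) * -0.63974 = 50.172 s

50.172 s


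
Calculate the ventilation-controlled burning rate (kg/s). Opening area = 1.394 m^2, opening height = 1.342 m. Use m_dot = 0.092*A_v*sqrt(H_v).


sqrt(H_v) = 1.1584
m_dot = 0.092 * 1.394 * 1.1584 = 0.14857 kg/s

0.14857 kg/s


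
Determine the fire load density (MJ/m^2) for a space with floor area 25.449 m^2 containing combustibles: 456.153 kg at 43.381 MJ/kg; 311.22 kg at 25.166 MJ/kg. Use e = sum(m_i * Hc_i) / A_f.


Total energy = 456.153*43.381 + 311.22*25.166
= 19788.37 + 7832.163
= 27620.54 MJ
e = 27620.54 / 25.449 = 1085.3 MJ/m^2

1085.3 MJ/m^2


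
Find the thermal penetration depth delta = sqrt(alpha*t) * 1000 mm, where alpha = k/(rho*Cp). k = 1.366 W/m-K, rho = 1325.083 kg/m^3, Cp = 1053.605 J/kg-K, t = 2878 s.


alpha = 1.366 / (1325.083 * 1053.605) = 9.7843e-07 m^2/s
alpha * t = 0.0028159
delta = sqrt(0.0028159) * 1000 = 53.065 mm

53.065 mm


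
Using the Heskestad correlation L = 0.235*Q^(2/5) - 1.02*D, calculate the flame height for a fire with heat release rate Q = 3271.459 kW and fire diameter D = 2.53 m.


Q^(2/5) = 25.462
0.235 * Q^(2/5) = 5.9836
1.02 * D = 2.5806
L = 3.4030 m

3.4030 m


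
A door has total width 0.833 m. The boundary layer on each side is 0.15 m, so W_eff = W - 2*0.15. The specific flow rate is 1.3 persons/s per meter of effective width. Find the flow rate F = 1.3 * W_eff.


W_eff = 0.833 - 0.30 = 0.533 m
F = 1.3 * 0.533 = 0.69290 persons/s

0.69290 persons/s


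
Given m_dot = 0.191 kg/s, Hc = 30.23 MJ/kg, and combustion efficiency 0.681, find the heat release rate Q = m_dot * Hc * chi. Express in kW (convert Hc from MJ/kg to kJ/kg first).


Hc = 30.23 MJ/kg = 30.23 * 1000 kJ/kg = 30230 kJ/kg
Q = 0.191 kg/s * 30230 kJ/kg * 0.681 = 3932.0 kW

3932.0 kW


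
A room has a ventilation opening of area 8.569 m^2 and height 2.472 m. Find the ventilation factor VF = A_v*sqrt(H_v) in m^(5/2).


sqrt(H_v) = 1.5723
VF = 8.569 * 1.5723 = 13.473 m^(5/2)

13.473 m^(5/2)


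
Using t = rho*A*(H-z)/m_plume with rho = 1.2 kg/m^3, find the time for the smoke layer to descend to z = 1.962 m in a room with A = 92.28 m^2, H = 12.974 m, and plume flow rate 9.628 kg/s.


H - z = 11.012 m
t = 1.2 * 92.28 * 11.012 / 9.628 = 126.65 s

126.65 s


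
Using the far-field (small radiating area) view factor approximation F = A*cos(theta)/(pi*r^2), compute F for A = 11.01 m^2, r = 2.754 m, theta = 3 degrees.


cos(3 deg) = 0.99863
pi*r^2 = 23.827
F = 11.01 * 0.99863 / 23.827 = 0.46144

0.46144


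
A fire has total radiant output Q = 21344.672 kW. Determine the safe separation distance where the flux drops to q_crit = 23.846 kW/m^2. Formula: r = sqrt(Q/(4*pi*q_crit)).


4*pi*q_crit = 299.66
Q/(4*pi*q_crit) = 71.230
r = sqrt(71.230) = 8.4398 m

8.4398 m


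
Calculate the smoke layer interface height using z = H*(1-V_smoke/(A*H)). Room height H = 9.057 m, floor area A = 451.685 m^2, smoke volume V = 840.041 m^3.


V/(A*H) = 0.20534
1 - 0.20534 = 0.79466
z = 9.057 * 0.79466 = 7.1972 m

7.1972 m


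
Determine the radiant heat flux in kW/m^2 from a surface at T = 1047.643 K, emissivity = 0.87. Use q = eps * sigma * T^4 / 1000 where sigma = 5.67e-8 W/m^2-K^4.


T^4 = 1.2046e+12
q = 0.87 * 5.67e-8 * 1.2046e+12 / 1000 = 59.423 kW/m^2

59.423 kW/m^2


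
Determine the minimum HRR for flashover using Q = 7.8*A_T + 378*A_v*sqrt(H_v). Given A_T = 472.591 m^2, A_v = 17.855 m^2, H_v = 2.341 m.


7.8*A_T = 3686.2
sqrt(H_v) = 1.5300
378*A_v*sqrt(H_v) = 10326
Q = 3686.2 + 10326 = 14013 kW

14013 kW


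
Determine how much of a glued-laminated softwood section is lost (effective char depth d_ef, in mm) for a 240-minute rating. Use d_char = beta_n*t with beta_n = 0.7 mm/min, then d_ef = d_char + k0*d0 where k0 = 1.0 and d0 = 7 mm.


d_char = 0.7 * 240 = 168 mm
d_ef = 168 + 1.0*7 = 175 mm

175 mm


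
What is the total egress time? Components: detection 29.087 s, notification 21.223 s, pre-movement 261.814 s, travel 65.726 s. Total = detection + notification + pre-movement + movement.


Total = 29.087 + 21.223 + 261.814 + 65.726 = 377.85 s

377.85 s


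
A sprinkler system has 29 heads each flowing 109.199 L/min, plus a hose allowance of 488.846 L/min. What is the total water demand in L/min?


Sprinkler demand = 29 * 109.199 = 3166.771 L/min
Total = 3166.771 + 488.846 = 3655.617 L/min

3655.617 L/min


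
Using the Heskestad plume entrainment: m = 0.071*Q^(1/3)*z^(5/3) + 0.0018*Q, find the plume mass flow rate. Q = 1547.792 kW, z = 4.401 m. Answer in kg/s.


Q^(1/3) = 11.567
z^(5/3) = 11.819
First term = 0.071 * 11.567 * 11.819 = 9.7069
Second term = 0.0018 * 1547.792 = 2.7860
m = 12.493 kg/s

12.493 kg/s


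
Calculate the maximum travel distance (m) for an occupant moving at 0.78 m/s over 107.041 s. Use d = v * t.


d = 0.78 * 107.041 = 83.492 m

83.492 m


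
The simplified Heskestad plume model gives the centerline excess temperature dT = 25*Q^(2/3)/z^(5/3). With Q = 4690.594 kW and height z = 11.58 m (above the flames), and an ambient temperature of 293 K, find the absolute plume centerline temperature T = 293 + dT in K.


Q^(2/3) = 280.21
z^(5/3) = 59.272
dT = 25 * 280.21 / 59.272 = 118.19 K
T = 293 + 118.19 = 411.19 K

411.19 K


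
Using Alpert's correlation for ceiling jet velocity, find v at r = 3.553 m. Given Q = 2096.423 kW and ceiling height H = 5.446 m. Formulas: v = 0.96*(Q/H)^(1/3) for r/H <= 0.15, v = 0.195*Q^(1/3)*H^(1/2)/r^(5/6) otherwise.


r/H = 3.553 / 5.446 = 0.65241
r/H > 0.15, so v = 0.195*Q^(1/3)*H^(1/2)/r^(5/6)
Q^(1/3) = 12.799
H^(1/2) = 2.3337
r^(5/6) = 2.8763
v = 0.195 * 12.799 * 2.3337 / 2.8763 = 2.0249 m/s

2.0249 m/s


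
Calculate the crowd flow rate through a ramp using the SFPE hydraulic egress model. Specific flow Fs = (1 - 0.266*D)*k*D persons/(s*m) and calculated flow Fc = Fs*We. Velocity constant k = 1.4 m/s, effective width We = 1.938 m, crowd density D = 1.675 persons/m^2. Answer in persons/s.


1 - 0.266*D = 1 - 0.266*1.675 = 0.55445
Fs = 0.55445 * 1.4 * 1.675 = 1.3002 persons/(s*m)
Fc = 1.3002 * 1.938 = 2.5198 persons/s

2.5198 persons/s


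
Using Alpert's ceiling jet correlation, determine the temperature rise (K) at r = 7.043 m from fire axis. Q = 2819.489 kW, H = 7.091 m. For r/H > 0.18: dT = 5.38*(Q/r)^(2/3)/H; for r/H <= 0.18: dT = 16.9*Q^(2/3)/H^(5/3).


r/H = 7.043 / 7.091 = 0.99323
r/H > 0.18, so dT = 5.38*(Q/r)^(2/3)/H
Q/r = 400.33
(Q/r)^(2/3) = 54.318
dT = 5.38 * 54.318 / 7.091 = 41.211 K

41.211 K


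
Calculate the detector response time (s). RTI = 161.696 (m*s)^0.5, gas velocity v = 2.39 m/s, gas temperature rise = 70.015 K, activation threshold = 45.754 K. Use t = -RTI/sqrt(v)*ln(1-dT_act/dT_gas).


dT_act/dT_gas = 0.65349
ln(1 - 0.65349) = -1.0598
t = -161.696 / sqrt(2.39) * -1.0598 = 110.85 s

110.85 s


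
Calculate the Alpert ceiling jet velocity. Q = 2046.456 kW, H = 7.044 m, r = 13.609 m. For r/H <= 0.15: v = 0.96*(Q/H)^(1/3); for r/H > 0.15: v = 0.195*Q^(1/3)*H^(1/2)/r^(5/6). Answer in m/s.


r/H = 13.609 / 7.044 = 1.9320
r/H > 0.15, so v = 0.195*Q^(1/3)*H^(1/2)/r^(5/6)
Q^(1/3) = 12.696
H^(1/2) = 2.6541
r^(5/6) = 8.8076
v = 0.195 * 12.696 * 2.6541 / 8.8076 = 0.74603 m/s

0.74603 m/s


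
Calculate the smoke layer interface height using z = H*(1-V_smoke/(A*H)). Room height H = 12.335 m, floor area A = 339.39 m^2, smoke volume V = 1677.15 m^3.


V/(A*H) = 0.40062
1 - 0.40062 = 0.59938
z = 12.335 * 0.59938 = 7.3933 m

7.3933 m


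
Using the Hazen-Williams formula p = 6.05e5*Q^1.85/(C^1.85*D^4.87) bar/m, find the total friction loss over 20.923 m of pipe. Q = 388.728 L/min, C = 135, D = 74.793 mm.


Q^1.85 = 61780
C^1.85 = 8732.1
D^4.87 = 1.3357e+09
p/m = 0.0032046 bar/m
p_total = 0.0032046 * 20.923 = 0.067051 bar

0.067051 bar


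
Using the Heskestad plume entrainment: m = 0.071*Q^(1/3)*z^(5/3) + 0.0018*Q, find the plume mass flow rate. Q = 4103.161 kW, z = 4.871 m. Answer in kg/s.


Q^(1/3) = 16.009
z^(5/3) = 13.997
First term = 0.071 * 16.009 * 13.997 = 15.910
Second term = 0.0018 * 4103.161 = 7.3857
m = 23.295 kg/s

23.295 kg/s


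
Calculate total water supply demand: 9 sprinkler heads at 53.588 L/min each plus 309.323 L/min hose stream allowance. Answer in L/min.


Sprinkler demand = 9 * 53.588 = 482.292 L/min
Total = 482.292 + 309.323 = 791.615 L/min

791.615 L/min


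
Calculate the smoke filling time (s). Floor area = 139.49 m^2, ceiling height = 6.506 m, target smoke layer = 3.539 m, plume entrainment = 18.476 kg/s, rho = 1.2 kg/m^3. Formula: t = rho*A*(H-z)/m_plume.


H - z = 2.967 m
t = 1.2 * 139.49 * 2.967 / 18.476 = 26.880 s

26.880 s


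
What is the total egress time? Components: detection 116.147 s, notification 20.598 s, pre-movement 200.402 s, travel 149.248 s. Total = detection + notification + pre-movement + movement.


Total = 116.147 + 20.598 + 200.402 + 149.248 = 486.395 s

486.395 s


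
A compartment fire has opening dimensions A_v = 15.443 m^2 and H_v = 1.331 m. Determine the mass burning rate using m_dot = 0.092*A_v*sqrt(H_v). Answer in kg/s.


sqrt(H_v) = 1.1537
m_dot = 0.092 * 15.443 * 1.1537 = 1.6391 kg/s

1.6391 kg/s
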